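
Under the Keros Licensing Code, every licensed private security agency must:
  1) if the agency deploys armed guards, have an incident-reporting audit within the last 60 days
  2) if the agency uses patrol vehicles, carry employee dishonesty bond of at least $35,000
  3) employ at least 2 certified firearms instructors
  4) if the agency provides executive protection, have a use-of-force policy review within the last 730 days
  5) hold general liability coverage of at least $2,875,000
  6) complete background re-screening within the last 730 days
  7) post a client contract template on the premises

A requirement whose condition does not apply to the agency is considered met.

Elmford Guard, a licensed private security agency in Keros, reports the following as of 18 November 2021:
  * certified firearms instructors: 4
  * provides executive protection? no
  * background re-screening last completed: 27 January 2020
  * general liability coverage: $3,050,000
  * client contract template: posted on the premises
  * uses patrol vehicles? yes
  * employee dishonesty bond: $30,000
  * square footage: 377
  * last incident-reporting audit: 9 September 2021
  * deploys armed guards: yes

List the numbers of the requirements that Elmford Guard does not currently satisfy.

1. condition 'deploys armed guards' holds; incident-reporting audit 70 days ago vs limit 60 → not met
2. condition 'uses patrol vehicles' holds; employee dishonesty bond $30,000 < $35,000 → not met
3. certified firearms instructors 4 ≥ 2 → met
4. condition 'provides executive protection' does not hold → requirement n/a → met
5. general liability coverage $3,050,000 ≥ $2,875,000 → met
6. background re-screening 661 days ago vs limit 730 → met
7. client contract template present → met
Not met: 1, 2

1, 2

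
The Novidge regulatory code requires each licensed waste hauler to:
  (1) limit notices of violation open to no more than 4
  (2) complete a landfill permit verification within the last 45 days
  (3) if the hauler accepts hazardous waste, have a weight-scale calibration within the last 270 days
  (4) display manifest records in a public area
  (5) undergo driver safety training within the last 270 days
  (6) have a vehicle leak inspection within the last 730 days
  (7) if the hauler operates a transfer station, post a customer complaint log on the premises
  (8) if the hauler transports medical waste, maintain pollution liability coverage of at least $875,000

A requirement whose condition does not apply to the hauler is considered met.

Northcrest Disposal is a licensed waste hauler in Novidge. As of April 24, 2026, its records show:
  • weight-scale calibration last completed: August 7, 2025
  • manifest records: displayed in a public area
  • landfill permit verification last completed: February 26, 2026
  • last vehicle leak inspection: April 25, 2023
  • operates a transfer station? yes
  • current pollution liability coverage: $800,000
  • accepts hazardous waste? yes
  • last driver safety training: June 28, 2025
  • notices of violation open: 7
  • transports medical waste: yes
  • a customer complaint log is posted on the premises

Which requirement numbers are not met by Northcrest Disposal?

1, 2, 5, 6, 8

1. notices of violation open 7 > 4 → not met
2. landfill permit verification 57 days ago vs limit 45 → not met
3. condition 'accepts hazardous waste' holds; weight-scale calibration 260 days ago vs limit 270 → met
4. manifest records present → met
5. driver safety training 300 days ago vs limit 270 → not met
6. vehicle leak inspection 1095 days ago vs limit 730 → not met
7. condition 'operates a transfer station' holds; customer complaint log present → met
8. condition 'transports medical waste' holds; pollution liability coverage $800,000 < $875,000 → not met
Not met: 1, 2, 5, 6, 8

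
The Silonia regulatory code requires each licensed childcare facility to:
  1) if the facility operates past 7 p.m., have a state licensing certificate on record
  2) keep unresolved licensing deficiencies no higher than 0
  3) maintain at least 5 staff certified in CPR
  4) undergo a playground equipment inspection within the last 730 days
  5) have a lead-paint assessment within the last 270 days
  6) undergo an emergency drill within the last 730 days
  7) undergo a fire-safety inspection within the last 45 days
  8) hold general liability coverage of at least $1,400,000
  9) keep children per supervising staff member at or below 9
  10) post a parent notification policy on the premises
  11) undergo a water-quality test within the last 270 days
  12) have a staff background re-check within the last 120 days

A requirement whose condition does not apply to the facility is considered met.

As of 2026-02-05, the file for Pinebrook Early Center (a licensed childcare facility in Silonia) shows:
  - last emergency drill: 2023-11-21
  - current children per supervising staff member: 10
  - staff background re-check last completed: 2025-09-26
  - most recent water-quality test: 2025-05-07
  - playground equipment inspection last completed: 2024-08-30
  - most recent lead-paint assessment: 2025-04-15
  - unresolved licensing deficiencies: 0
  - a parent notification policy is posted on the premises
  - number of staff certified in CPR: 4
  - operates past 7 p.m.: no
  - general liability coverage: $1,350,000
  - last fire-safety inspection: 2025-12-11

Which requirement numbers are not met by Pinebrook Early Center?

1. condition 'operates past 7 p.m.' does not hold → requirement n/a → met
2. unresolved licensing deficiencies 0 ≤ 0 → met
3. staff certified in CPR 4 < 5 → not met
4. playground equipment inspection 524 days ago vs limit 730 → met
5. lead-paint assessment 296 days ago vs limit 270 → not met
6. emergency drill 807 days ago vs limit 730 → not met
7. fire-safety inspection 56 days ago vs limit 45 → not met
8. general liability coverage $1,350,000 < $1,400,000 → not met
9. children per supervising staff member 10 > 9 → not met
10. parent notification policy present → met
11. water-quality test 274 days ago vs limit 270 → not met
12. staff background re-check 132 days ago vs limit 120 → not met
Not met: 3, 5, 6, 7, 8, 9, 11, 12

3, 5, 6, 7, 8, 9, 11, 12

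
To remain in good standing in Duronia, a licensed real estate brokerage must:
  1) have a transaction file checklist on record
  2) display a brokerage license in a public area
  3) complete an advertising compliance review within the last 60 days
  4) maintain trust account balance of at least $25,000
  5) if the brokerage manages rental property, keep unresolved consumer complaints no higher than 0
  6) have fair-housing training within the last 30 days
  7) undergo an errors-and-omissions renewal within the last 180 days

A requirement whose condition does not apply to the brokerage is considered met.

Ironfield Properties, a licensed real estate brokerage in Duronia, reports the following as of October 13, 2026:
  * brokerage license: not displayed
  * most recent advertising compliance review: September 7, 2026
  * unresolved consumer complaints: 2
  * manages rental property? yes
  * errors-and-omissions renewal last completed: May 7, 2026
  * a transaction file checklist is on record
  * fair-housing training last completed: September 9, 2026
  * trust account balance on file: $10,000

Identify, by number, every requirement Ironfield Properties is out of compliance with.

1. transaction file checklist present → met
2. brokerage license absent → not met
3. advertising compliance review 36 days ago vs limit 60 → met
4. trust account balance $10,000 < $25,000 → not met
5. condition 'manages rental property' holds; unresolved consumer complaints 2 > 0 → not met
6. fair-housing training 34 days ago vs limit 30 → not met
7. errors-and-omissions renewal 159 days ago vs limit 180 → met
Not met: 2, 4, 5, 6

2, 4, 5, 6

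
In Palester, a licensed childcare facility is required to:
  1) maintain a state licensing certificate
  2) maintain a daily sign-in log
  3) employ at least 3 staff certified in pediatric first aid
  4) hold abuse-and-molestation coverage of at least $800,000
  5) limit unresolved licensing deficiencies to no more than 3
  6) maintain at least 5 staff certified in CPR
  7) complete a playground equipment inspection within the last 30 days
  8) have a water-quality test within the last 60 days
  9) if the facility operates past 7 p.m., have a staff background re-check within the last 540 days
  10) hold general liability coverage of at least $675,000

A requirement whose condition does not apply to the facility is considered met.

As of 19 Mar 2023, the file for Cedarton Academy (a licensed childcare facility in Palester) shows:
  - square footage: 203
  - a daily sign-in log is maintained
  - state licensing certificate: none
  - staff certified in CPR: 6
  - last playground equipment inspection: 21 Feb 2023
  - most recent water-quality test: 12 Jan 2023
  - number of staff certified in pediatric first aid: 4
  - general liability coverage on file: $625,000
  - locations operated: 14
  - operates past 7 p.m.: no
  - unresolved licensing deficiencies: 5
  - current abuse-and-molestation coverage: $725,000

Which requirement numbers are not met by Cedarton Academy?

1. state licensing certificate absent → not met
2. daily sign-in log present → met
3. staff certified in pediatric first aid 4 ≥ 3 → met
4. abuse-and-molestation coverage $725,000 < $800,000 → not met
5. unresolved licensing deficiencies 5 > 3 → not met
6. staff certified in CPR 6 ≥ 5 → met
7. playground equipment inspection 26 days ago vs limit 30 → met
8. water-quality test 66 days ago vs limit 60 → not met
9. condition 'operates past 7 p.m.' does not hold → requirement n/a → met
10. general liability coverage $625,000 < $675,000 → not met
Not met: 1, 4, 5, 8, 10

1, 4, 5, 8, 10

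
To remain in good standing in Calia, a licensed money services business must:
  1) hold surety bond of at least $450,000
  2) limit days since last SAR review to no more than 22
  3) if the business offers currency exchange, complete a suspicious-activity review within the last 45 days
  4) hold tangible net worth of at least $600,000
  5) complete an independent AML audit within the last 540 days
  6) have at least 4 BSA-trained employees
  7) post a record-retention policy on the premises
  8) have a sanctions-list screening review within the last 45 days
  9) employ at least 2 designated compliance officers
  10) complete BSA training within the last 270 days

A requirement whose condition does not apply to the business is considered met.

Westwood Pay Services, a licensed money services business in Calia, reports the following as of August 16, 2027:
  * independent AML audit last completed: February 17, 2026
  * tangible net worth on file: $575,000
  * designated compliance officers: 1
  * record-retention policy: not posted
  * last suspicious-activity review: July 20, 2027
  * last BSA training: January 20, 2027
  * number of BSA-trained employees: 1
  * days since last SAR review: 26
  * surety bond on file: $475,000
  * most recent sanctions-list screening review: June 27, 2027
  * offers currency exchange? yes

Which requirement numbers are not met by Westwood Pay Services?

2, 4, 5, 6, 7, 8, 9

1. surety bond $475,000 ≥ $450,000 → met
2. days since last SAR review 26 > 22 → not met
3. condition 'offers currency exchange' holds; suspicious-activity review 27 days ago vs limit 45 → met
4. tangible net worth $575,000 < $600,000 → not met
5. independent AML audit 545 days ago vs limit 540 → not met
6. BSA-trained employees 1 < 4 → not met
7. record-retention policy absent → not met
8. sanctions-list screening review 50 days ago vs limit 45 → not met
9. designated compliance officers 1 < 2 → not met
10. BSA training 208 days ago vs limit 270 → met
Not met: 2, 4, 5, 6, 7, 8, 9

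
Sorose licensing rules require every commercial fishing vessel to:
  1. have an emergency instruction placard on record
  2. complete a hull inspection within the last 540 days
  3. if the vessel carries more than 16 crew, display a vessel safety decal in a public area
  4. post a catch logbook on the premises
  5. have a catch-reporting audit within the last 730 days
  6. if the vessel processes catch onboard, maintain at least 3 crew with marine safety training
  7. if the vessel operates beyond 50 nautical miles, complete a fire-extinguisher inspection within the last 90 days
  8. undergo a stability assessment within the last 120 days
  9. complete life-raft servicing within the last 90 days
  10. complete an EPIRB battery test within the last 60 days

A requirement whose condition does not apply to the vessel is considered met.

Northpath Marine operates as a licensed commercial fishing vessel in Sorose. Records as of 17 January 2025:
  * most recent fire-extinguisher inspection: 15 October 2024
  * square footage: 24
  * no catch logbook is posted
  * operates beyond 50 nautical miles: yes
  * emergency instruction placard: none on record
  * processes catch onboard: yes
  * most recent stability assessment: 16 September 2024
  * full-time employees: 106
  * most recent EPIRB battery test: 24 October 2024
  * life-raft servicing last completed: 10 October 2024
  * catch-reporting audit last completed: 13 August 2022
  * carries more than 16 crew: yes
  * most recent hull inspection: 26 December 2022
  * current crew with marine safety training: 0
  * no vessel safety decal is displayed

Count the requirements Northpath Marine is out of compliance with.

10

1. emergency instruction placard absent → not met
2. hull inspection 753 days ago vs limit 540 → not met
3. condition 'carries more than 16 crew' holds; vessel safety decal absent → not met
4. catch logbook absent → not met
5. catch-reporting audit 888 days ago vs limit 730 → not met
6. condition 'processes catch onboard' holds; crew with marine safety training 0 < 3 → not met
7. condition 'operates beyond 50 nautical miles' holds; fire-extinguisher inspection 94 days ago vs limit 90 → not met
8. stability assessment 123 days ago vs limit 120 → not met
9. life-raft servicing 99 days ago vs limit 90 → not met
10. EPIRB battery test 85 days ago vs limit 60 → not met
Not met: 10 of 10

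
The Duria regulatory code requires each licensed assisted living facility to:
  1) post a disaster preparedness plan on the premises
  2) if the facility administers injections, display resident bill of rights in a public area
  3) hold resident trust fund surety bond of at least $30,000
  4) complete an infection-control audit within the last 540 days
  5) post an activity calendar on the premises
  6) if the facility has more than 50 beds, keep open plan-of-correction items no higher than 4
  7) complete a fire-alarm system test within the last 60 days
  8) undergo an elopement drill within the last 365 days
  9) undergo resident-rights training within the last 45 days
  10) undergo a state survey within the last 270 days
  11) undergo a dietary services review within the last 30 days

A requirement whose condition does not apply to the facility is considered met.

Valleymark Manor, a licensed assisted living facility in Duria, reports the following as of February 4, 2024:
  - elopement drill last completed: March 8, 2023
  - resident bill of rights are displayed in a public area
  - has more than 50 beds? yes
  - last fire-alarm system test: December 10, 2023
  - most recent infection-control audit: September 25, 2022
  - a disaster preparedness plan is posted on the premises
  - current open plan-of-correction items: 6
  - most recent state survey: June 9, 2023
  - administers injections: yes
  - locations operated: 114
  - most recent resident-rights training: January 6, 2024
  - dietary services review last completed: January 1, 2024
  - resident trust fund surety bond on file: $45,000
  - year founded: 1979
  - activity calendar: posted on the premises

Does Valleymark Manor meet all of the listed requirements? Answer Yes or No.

1. disaster preparedness plan present → met
2. condition 'administers injections' holds; resident bill of rights present → met
3. resident trust fund surety bond $45,000 ≥ $30,000 → met
4. infection-control audit 497 days ago vs limit 540 → met
5. activity calendar present → met
6. condition 'has more than 50 beds' holds; open plan-of-correction items 6 > 4 → not met
7. fire-alarm system test 56 days ago vs limit 60 → met
8. elopement drill 333 days ago vs limit 365 → met
9. resident-rights training 29 days ago vs limit 45 → met
10. state survey 240 days ago vs limit 270 → met
11. dietary services review 34 days ago vs limit 30 → not met
Not met: 6, 11

No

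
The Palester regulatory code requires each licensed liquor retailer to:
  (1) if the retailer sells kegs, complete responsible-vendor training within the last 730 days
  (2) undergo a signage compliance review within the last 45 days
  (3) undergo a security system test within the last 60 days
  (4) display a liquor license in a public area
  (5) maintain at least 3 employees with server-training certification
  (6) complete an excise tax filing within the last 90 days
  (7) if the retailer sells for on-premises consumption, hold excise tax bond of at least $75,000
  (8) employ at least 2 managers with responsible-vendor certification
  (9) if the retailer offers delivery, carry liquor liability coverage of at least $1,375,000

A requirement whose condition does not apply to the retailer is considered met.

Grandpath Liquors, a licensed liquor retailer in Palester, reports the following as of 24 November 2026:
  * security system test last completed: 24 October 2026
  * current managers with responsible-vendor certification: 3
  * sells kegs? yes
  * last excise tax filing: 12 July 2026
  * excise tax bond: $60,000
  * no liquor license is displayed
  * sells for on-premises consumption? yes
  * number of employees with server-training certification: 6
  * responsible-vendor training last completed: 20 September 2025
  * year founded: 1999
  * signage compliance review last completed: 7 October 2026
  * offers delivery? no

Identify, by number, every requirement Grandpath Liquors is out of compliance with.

2, 4, 6, 7

1. condition 'sells kegs' holds; responsible-vendor training 430 days ago vs limit 730 → met
2. signage compliance review 48 days ago vs limit 45 → not met
3. security system test 31 days ago vs limit 60 → met
4. liquor license absent → not met
5. employees with server-training certification 6 ≥ 3 → met
6. excise tax filing 135 days ago vs limit 90 → not met
7. condition 'sells for on-premises consumption' holds; excise tax bond $60,000 < $75,000 → not met
8. managers with responsible-vendor certification 3 ≥ 2 → met
9. condition 'offers delivery' does not hold → requirement n/a → met
Not met: 2, 4, 6, 7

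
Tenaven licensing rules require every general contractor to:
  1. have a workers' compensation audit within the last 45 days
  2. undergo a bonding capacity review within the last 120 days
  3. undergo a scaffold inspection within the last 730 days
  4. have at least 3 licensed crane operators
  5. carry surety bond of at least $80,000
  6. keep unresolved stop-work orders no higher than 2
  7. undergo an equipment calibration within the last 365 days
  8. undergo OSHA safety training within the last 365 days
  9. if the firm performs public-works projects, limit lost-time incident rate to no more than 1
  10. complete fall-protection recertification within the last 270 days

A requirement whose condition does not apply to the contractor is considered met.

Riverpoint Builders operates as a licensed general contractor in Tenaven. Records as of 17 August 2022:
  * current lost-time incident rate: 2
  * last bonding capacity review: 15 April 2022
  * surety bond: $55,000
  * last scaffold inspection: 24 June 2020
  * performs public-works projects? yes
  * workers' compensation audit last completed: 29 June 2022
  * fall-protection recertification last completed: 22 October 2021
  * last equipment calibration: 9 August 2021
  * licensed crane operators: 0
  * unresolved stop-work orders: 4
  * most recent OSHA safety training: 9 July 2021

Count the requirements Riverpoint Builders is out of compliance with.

1. workers' compensation audit 49 days ago vs limit 45 → not met
2. bonding capacity review 124 days ago vs limit 120 → not met
3. scaffold inspection 784 days ago vs limit 730 → not met
4. licensed crane operators 0 < 3 → not met
5. surety bond $55,000 < $80,000 → not met
6. unresolved stop-work orders 4 > 2 → not met
7. equipment calibration 373 days ago vs limit 365 → not met
8. OSHA safety training 404 days ago vs limit 365 → not met
9. condition 'performs public-works projects' holds; lost-time incident rate 2 > 1 → not met
10. fall-protection recertification 299 days ago vs limit 270 → not met
Not met: 10 of 10

10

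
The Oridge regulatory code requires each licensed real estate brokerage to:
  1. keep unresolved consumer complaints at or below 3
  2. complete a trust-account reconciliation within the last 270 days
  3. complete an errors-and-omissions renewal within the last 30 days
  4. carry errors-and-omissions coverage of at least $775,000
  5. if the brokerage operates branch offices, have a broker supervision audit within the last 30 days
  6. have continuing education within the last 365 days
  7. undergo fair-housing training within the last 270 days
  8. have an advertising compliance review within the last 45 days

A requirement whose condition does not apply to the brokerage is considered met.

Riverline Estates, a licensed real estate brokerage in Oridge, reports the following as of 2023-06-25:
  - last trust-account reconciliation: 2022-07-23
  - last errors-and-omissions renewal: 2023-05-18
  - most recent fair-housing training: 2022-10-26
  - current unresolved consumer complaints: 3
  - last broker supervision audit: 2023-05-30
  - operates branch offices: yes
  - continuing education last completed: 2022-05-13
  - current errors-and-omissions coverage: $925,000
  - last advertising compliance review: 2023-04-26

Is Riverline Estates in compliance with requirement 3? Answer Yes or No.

No

3. errors-and-omissions renewal 38 days ago vs limit 30 → not met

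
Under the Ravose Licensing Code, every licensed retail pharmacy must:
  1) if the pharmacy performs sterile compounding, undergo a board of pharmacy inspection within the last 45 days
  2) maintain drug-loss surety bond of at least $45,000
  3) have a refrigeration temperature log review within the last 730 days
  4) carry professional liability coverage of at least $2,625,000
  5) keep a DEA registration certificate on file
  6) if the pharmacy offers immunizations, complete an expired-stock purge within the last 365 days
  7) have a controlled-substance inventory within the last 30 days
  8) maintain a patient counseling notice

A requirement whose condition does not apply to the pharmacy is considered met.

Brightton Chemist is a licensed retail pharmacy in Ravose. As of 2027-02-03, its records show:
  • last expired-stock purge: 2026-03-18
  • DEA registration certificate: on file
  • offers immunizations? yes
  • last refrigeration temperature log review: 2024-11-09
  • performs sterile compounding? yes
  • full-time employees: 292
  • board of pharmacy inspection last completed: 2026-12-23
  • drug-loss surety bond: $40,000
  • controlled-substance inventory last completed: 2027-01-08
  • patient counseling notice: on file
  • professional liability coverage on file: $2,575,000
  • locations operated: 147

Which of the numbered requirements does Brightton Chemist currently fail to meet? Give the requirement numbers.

1. condition 'performs sterile compounding' holds; board of pharmacy inspection 42 days ago vs limit 45 → met
2. drug-loss surety bond $40,000 < $45,000 → not met
3. refrigeration temperature log review 816 days ago vs limit 730 → not met
4. professional liability coverage $2,575,000 < $2,625,000 → not met
5. DEA registration certificate present → met
6. condition 'offers immunizations' holds; expired-stock purge 322 days ago vs limit 365 → met
7. controlled-substance inventory 26 days ago vs limit 30 → met
8. patient counseling notice present → met
Not met: 2, 3, 4

2, 3, 4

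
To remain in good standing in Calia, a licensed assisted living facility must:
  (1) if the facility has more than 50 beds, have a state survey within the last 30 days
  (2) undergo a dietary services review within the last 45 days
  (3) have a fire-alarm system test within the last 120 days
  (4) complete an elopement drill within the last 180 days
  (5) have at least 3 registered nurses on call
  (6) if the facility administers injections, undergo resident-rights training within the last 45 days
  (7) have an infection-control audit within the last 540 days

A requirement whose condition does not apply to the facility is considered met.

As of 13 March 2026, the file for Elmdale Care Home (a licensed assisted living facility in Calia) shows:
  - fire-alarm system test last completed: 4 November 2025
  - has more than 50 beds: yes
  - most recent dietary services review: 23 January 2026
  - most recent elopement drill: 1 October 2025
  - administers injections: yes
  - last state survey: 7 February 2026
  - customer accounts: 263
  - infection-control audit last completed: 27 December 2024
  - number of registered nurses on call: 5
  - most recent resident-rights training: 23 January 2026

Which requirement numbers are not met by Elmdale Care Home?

1, 2, 3, 6

1. condition 'has more than 50 beds' holds; state survey 34 days ago vs limit 30 → not met
2. dietary services review 49 days ago vs limit 45 → not met
3. fire-alarm system test 129 days ago vs limit 120 → not met
4. elopement drill 163 days ago vs limit 180 → met
5. registered nurses on call 5 ≥ 3 → met
6. condition 'administers injections' holds; resident-rights training 49 days ago vs limit 45 → not met
7. infection-control audit 441 days ago vs limit 540 → met
Not met: 1, 2, 3, 6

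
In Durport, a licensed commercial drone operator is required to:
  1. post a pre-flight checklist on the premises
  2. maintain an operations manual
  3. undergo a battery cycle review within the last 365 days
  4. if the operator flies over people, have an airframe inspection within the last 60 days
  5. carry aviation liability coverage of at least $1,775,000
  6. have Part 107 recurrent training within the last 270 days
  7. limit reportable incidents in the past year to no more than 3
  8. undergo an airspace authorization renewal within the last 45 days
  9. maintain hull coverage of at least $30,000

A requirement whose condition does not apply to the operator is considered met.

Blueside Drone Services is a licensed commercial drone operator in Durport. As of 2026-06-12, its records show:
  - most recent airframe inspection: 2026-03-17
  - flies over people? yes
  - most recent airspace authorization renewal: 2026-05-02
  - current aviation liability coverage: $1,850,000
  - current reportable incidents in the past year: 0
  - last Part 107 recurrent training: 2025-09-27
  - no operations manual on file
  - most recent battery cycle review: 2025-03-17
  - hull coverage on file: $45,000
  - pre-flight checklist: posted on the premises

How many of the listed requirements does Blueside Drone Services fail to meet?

3

1. pre-flight checklist present → met
2. operations manual absent → not met
3. battery cycle review 452 days ago vs limit 365 → not met
4. condition 'flies over people' holds; airframe inspection 87 days ago vs limit 60 → not met
5. aviation liability coverage $1,850,000 ≥ $1,775,000 → met
6. Part 107 recurrent training 258 days ago vs limit 270 → met
7. reportable incidents in the past year 0 ≤ 3 → met
8. airspace authorization renewal 41 days ago vs limit 45 → met
9. hull coverage $45,000 ≥ $30,000 → met
Not met: 3 of 9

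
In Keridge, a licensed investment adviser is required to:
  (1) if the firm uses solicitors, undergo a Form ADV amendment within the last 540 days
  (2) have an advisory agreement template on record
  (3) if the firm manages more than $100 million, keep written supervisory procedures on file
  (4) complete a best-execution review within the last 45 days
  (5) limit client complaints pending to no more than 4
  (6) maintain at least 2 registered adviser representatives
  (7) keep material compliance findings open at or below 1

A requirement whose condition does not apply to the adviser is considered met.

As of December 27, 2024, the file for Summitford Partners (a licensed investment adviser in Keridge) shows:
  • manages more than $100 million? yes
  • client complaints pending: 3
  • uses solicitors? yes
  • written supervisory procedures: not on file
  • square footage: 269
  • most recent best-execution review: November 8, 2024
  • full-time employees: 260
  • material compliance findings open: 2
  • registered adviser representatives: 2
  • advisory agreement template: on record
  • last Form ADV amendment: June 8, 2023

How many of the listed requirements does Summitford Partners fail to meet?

1. condition 'uses solicitors' holds; Form ADV amendment 568 days ago vs limit 540 → not met
2. advisory agreement template present → met
3. condition 'manages more than $100 million' holds; written supervisory procedures absent → not met
4. best-execution review 49 days ago vs limit 45 → not met
5. client complaints pending 3 ≤ 4 → met
6. registered adviser representatives 2 ≥ 2 → met
7. material compliance findings open 2 > 1 → not met
Not met: 4 of 7

4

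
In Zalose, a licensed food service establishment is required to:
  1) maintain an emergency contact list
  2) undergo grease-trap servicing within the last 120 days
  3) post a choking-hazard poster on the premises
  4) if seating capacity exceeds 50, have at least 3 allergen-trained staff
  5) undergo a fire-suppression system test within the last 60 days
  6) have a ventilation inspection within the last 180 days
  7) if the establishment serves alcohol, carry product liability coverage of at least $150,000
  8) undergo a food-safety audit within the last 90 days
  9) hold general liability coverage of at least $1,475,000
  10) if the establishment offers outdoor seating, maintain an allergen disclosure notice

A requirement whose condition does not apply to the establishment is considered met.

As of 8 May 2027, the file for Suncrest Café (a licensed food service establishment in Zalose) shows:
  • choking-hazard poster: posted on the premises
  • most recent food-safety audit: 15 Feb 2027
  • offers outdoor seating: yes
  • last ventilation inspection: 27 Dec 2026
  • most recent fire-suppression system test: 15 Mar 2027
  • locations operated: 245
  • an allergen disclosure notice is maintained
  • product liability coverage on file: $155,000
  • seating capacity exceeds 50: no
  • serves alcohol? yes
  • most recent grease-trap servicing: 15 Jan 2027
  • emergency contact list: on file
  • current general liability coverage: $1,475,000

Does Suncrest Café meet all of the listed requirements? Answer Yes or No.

1. emergency contact list present → met
2. grease-trap servicing 113 days ago vs limit 120 → met
3. choking-hazard poster present → met
4. condition 'seating capacity exceeds 50' does not hold → requirement n/a → met
5. fire-suppression system test 54 days ago vs limit 60 → met
6. ventilation inspection 132 days ago vs limit 180 → met
7. condition 'serves alcohol' holds; product liability coverage $155,000 ≥ $150,000 → met
8. food-safety audit 82 days ago vs limit 90 → met
9. general liability coverage $1,475,000 ≥ $1,475,000 → met
10. condition 'offers outdoor seating' holds; allergen disclosure notice present → met
All met.

Yes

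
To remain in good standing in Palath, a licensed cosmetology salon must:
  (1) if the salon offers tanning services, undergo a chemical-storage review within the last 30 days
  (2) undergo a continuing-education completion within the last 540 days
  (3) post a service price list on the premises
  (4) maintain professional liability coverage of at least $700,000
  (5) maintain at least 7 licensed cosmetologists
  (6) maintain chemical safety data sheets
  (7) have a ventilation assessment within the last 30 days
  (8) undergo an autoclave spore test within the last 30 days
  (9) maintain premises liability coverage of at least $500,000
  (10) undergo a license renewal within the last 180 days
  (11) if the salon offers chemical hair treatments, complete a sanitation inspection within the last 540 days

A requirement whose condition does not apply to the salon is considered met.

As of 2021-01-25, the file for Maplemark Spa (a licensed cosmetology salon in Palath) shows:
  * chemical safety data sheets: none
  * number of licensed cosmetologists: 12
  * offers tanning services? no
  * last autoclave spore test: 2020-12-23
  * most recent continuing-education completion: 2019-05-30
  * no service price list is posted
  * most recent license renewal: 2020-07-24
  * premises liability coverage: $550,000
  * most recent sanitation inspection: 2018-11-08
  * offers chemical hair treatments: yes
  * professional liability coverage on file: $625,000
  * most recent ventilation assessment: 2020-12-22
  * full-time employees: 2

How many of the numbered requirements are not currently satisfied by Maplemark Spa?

8

1. condition 'offers tanning services' does not hold → requirement n/a → met
2. continuing-education completion 606 days ago vs limit 540 → not met
3. service price list absent → not met
4. professional liability coverage $625,000 < $700,000 → not met
5. licensed cosmetologists 12 ≥ 7 → met
6. chemical safety data sheets absent → not met
7. ventilation assessment 34 days ago vs limit 30 → not met
8. autoclave spore test 33 days ago vs limit 30 → not met
9. premises liability coverage $550,000 ≥ $500,000 → met
10. license renewal 185 days ago vs limit 180 → not met
11. condition 'offers chemical hair treatments' holds; sanitation inspection 809 days ago vs limit 540 → not met
Not met: 8 of 11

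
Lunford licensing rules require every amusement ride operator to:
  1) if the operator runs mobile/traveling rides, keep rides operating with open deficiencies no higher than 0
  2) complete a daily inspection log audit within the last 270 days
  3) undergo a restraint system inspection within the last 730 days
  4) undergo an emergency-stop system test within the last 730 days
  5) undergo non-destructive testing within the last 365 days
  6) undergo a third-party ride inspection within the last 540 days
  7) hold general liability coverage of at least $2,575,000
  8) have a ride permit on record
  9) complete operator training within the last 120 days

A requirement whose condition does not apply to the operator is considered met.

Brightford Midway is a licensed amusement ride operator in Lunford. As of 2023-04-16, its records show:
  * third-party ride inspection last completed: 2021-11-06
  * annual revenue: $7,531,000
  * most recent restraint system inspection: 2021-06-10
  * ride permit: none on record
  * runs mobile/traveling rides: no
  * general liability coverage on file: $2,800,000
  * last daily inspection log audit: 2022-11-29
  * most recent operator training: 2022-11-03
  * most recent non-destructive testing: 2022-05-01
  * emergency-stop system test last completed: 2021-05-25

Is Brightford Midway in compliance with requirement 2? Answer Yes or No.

Yes

2. daily inspection log audit 138 days ago vs limit 270 → met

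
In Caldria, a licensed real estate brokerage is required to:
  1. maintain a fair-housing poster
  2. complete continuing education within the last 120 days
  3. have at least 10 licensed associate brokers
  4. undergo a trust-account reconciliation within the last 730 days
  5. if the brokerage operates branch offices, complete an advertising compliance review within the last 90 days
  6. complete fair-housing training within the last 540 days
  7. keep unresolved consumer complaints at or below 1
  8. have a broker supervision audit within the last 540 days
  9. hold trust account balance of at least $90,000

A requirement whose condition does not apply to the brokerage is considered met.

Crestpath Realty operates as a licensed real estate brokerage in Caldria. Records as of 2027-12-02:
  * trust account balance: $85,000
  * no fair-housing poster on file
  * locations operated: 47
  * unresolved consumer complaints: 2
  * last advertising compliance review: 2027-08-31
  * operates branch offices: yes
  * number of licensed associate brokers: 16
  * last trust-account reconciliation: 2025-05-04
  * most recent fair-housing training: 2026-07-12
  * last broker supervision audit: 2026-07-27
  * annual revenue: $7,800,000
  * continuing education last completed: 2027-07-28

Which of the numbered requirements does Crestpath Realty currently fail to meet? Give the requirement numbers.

1, 2, 4, 5, 7, 9

1. fair-housing poster absent → not met
2. continuing education 127 days ago vs limit 120 → not met
3. licensed associate brokers 16 ≥ 10 → met
4. trust-account reconciliation 942 days ago vs limit 730 → not met
5. condition 'operates branch offices' holds; advertising compliance review 93 days ago vs limit 90 → not met
6. fair-housing training 508 days ago vs limit 540 → met
7. unresolved consumer complaints 2 > 1 → not met
8. broker supervision audit 493 days ago vs limit 540 → met
9. trust account balance $85,000 < $90,000 → not met
Not met: 1, 2, 4, 5, 7, 9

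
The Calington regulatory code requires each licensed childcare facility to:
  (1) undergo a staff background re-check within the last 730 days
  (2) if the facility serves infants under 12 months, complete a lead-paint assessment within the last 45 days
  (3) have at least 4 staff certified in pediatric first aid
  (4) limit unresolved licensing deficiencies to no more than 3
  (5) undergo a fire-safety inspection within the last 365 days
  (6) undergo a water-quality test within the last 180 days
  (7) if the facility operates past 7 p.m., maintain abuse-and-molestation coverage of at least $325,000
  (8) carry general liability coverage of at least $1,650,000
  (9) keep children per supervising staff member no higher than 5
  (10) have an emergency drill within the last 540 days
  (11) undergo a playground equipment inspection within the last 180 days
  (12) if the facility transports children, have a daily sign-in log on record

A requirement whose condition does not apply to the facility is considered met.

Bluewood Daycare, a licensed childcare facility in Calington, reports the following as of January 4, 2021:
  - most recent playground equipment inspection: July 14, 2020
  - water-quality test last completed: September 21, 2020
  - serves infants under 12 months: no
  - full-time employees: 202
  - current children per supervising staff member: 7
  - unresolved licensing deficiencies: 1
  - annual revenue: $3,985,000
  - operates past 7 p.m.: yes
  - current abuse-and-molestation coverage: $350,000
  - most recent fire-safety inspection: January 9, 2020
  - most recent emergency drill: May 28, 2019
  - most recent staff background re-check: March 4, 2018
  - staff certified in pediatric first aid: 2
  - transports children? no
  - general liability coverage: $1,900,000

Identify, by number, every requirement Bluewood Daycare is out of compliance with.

1, 3, 9, 10

1. staff background re-check 1037 days ago vs limit 730 → not met
2. condition 'serves infants under 12 months' does not hold → requirement n/a → met
3. staff certified in pediatric first aid 2 < 4 → not met
4. unresolved licensing deficiencies 1 ≤ 3 → met
5. fire-safety inspection 361 days ago vs limit 365 → met
6. water-quality test 105 days ago vs limit 180 → met
7. condition 'operates past 7 p.m.' holds; abuse-and-molestation coverage $350,000 ≥ $325,000 → met
8. general liability coverage $1,900,000 ≥ $1,650,000 → met
9. children per supervising staff member 7 > 5 → not met
10. emergency drill 587 days ago vs limit 540 → not met
11. playground equipment inspection 174 days ago vs limit 180 → met
12. condition 'transports children' does not hold → requirement n/a → met
Not met: 1, 3, 9, 10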